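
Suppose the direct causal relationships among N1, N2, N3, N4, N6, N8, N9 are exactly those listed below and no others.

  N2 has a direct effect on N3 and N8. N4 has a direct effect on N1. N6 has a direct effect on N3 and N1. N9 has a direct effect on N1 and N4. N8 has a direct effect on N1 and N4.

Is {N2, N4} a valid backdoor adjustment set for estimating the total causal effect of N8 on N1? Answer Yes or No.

Backdoor paths from N8 to N1 (paths whose first edge points into N8):
  P1: N8 <- N2 -> N3 <- N6 -> N1
Condition 1 (no descendant of N8 in the set): FAILS — N4 is a descendant of N8.
Condition 2 (every backdoor path blocked by {N2, N4}):
  P1: blocked at fork node N2 ∈ conditioning set.
{N2, N4} does not satisfy the backdoor criterion.

No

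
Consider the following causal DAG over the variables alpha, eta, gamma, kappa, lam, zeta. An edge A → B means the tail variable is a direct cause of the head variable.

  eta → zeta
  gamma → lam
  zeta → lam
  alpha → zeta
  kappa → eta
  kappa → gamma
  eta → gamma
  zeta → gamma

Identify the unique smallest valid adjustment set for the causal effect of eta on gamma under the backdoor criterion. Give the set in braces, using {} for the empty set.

{kappa}

Variables eligible for adjustment (non-descendants of eta, excluding eta and gamma): {alpha, kappa}.
Backdoor paths from eta to gamma:
  P1: eta <- kappa -> gamma
The empty set is not sufficient: P1 (eta <- kappa -> gamma) has no collider blocking it and no conditioned non-collider, so it is open.
Try {kappa}:
  P1: blocked at fork node kappa ∈ conditioning set.
{kappa} contains no descendant of eta and blocks every backdoor path.
No other singleton works — e.g. {alpha} leaves P1 open — so {kappa} is the unique smallest valid adjustment set.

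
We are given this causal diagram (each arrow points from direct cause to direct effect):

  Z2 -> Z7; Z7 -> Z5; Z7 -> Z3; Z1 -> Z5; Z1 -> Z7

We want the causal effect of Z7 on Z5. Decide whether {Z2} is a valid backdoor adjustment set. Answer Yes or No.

Backdoor paths from Z7 to Z5 (paths whose first edge points into Z7):
  P1: Z7 <- Z1 -> Z5
Condition 1 (no descendant of Z7 in the set): holds — descendants of Z7 are {Z3, Z5}; none are in {Z2}.
Condition 2 (every backdoor path blocked by {Z2}):
  P1: open — no interior node is in the conditioning set.
{Z2} does not satisfy the backdoor criterion.

No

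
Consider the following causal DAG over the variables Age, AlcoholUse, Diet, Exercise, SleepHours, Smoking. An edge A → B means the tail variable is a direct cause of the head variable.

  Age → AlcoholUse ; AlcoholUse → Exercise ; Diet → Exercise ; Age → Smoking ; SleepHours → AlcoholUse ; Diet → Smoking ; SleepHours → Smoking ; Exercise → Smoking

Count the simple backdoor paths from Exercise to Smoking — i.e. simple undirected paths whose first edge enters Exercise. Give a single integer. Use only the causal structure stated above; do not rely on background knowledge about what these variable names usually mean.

A backdoor path from Exercise to Smoking is any simple undirected path whose first edge points into Exercise (i.e. leaves Exercise via a parent).
Parents of Exercise: {AlcoholUse, Diet}.
Enumerating:
  P1: Exercise <- Diet -> Smoking
  P2: Exercise <- AlcoholUse <- Age -> Smoking
  P3: Exercise <- AlcoholUse <- SleepHours -> Smoking
That exhausts the simple backdoor paths. Count: 3.

3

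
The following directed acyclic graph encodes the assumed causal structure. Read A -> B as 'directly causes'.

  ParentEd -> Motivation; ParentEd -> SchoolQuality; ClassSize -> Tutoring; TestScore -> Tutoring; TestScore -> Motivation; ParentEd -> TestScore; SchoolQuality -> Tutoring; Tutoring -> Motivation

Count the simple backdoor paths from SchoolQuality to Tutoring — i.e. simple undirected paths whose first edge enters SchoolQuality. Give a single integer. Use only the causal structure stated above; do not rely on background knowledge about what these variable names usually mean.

A backdoor path from SchoolQuality to Tutoring is any simple undirected path whose first edge points into SchoolQuality (i.e. leaves SchoolQuality via a parent).
Parents of SchoolQuality: {ParentEd}.
Enumerating:
  P1: SchoolQuality <- ParentEd -> TestScore -> Tutoring
  P2: SchoolQuality <- ParentEd -> TestScore -> Motivation <- Tutoring
  P3: SchoolQuality <- ParentEd -> Motivation <- TestScore -> Tutoring
  P4: SchoolQuality <- ParentEd -> Motivation <- Tutoring
That exhausts the simple backdoor paths. Count: 4.

4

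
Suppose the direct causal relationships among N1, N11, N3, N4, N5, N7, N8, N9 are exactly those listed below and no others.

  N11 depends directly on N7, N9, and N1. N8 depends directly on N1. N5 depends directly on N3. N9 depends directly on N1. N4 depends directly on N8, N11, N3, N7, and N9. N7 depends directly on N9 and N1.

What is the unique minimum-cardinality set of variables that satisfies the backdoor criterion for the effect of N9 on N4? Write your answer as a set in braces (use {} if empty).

{N1}

Variables eligible for adjustment (non-descendants of N9, excluding N9 and N4): {N1, N3, N5, N8}.
Backdoor paths from N9 to N4:
  P1: N9 <- N1 -> N8 -> N4
  P2: N9 <- N1 -> N7 -> N11 -> N4
  P3: N9 <- N1 -> N7 -> N4
  P4: N9 <- N1 -> N11 <- N7 -> N4
  P5: N9 <- N1 -> N11 -> N4
The empty set is not sufficient: P1 (N9 <- N1 -> N8 -> N4) has no collider blocking it and no conditioned non-collider, so it is open.
Try {N1}:
  P1: blocked at fork node N1 ∈ conditioning set.
  P2: blocked at fork node N1 ∈ conditioning set.
  P3: blocked at fork node N1 ∈ conditioning set.
  P4: blocked at fork node N1 ∈ conditioning set.
  P5: blocked at fork node N1 ∈ conditioning set.
{N1} contains no descendant of N9 and blocks every backdoor path.
No other singleton works — e.g. {N8} leaves P2 open — so {N1} is the unique smallest valid adjustment set.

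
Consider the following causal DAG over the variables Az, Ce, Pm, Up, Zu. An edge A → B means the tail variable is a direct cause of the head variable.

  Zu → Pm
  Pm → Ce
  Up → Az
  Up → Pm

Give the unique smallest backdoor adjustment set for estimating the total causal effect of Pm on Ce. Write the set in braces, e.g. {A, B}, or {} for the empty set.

Variables eligible for adjustment (non-descendants of Pm, excluding Pm and Ce): {Az, Up, Zu}.
Backdoor paths from Pm to Ce:
  (none)
With no backdoor paths the empty set already satisfies the criterion, and it is trivially minimal.

{}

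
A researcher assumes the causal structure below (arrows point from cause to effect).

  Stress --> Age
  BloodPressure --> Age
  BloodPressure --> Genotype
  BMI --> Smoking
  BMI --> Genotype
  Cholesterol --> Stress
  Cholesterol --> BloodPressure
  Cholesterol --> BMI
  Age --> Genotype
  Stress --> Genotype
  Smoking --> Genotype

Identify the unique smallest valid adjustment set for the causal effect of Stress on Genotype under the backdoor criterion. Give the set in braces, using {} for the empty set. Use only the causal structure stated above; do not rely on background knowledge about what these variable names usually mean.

{Cholesterol}

Variables eligible for adjustment (non-descendants of Stress, excluding Stress and Genotype): {BMI, BloodPressure, Cholesterol, Smoking}.
Backdoor paths from Stress to Genotype:
  P1: Stress <- Cholesterol -> BMI -> Smoking -> Genotype
  P2: Stress <- Cholesterol -> BMI -> Genotype
  P3: Stress <- Cholesterol -> BloodPressure -> Age -> Genotype
  P4: Stress <- Cholesterol -> BloodPressure -> Genotype
The empty set is not sufficient: P1 (Stress <- Cholesterol -> BMI -> Smoking -> Genotype) has no collider blocking it and no conditioned non-collider, so it is open.
Try {Cholesterol}:
  P1: blocked at fork node Cholesterol ∈ conditioning set.
  P2: blocked at fork node Cholesterol ∈ conditioning set.
  P3: blocked at fork node Cholesterol ∈ conditioning set.
  P4: blocked at fork node Cholesterol ∈ conditioning set.
{Cholesterol} contains no descendant of Stress and blocks every backdoor path.
No other singleton works — e.g. {BMI} leaves P3 open — so {Cholesterol} is the unique smallest valid adjustment set.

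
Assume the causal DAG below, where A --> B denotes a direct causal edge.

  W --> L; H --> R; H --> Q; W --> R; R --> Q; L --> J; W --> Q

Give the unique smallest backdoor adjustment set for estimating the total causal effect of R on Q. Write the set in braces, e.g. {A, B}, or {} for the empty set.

Variables eligible for adjustment (non-descendants of R, excluding R and Q): {H, J, L, W}.
Backdoor paths from R to Q:
  P1: R <- W -> Q
  P2: R <- H -> Q
The empty set is not sufficient: P1 (R <- W -> Q) has no collider blocking it and no conditioned non-collider, so it is open.
Try {H, W}:
  P1: blocked at fork node W ∈ conditioning set.
  P2: blocked at fork node H ∈ conditioning set.
{H, W} contains no descendant of R and blocks every backdoor path.
Every element of {H, W} is needed (dropping H leaves P2 open; dropping W leaves P1 open), so no proper subset is valid.
Among all size-2 subsets of the eligible variables, only {H, W} blocks every backdoor path, so it is the unique smallest valid adjustment set.

{H, W}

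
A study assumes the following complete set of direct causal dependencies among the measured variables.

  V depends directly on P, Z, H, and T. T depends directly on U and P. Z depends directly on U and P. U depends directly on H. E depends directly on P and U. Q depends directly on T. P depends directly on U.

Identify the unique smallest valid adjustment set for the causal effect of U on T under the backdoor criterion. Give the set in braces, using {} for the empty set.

Variables eligible for adjustment (non-descendants of U, excluding U and T): {H}.
Backdoor paths from U to T:
  P1: U <- H -> V <- P -> T
  P2: U <- H -> V <- Z <- P -> T
  P3: U <- H -> V <- T
Each backdoor path contains an unconditioned collider, so every path is already blocked with the empty conditioning set:
  P1: blocked at collider V (neither it nor any descendant is in the conditioning set).
  P2: blocked at collider V (neither it nor any descendant is in the conditioning set).
  P3: blocked at collider V (neither it nor any descendant is in the conditioning set).
The empty set is therefore the unique smallest valid set.

{}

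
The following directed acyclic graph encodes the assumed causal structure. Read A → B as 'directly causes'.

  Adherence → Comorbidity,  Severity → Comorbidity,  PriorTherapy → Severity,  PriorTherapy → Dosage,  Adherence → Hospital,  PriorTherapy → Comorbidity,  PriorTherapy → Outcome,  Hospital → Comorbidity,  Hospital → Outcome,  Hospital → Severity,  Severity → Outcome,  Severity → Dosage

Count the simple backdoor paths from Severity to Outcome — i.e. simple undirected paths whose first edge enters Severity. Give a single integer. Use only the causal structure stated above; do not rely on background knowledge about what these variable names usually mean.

A backdoor path from Severity to Outcome is any simple undirected path whose first edge points into Severity (i.e. leaves Severity via a parent).
Parents of Severity: {Hospital, PriorTherapy}.
Enumerating:
  P1: Severity <- PriorTherapy -> Comorbidity <- Adherence -> Hospital -> Outcome
  P2: Severity <- PriorTherapy -> Comorbidity <- Hospital -> Outcome
  P3: Severity <- PriorTherapy -> Outcome
  P4: Severity <- Hospital <- Adherence -> Comorbidity <- PriorTherapy -> Outcome
  P5: Severity <- Hospital -> Comorbidity <- PriorTherapy -> Outcome
  P6: Severity <- Hospital -> Outcome
That exhausts the simple backdoor paths. Count: 6.

6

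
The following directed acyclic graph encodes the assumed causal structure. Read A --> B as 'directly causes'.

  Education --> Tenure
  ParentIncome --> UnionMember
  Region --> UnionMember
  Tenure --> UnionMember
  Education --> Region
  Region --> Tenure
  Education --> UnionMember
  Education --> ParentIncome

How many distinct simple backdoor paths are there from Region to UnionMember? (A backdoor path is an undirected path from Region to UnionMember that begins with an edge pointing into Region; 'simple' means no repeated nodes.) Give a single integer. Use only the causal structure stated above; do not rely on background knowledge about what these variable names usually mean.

A backdoor path from Region to UnionMember is any simple undirected path whose first edge points into Region (i.e. leaves Region via a parent).
Parents of Region: {Education}.
Enumerating:
  P1: Region <- Education -> ParentIncome -> UnionMember
  P2: Region <- Education -> Tenure -> UnionMember
  P3: Region <- Education -> UnionMember
That exhausts the simple backdoor paths. Count: 3.

3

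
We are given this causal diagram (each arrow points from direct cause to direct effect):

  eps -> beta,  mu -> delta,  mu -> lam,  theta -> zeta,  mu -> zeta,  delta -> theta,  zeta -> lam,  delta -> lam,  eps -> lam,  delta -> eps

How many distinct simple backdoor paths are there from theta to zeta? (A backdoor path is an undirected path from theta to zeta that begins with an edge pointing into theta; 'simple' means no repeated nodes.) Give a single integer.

A backdoor path from theta to zeta is any simple undirected path whose first edge points into theta (i.e. leaves theta via a parent).
Parents of theta: {delta}.
Enumerating:
  P1: theta <- delta <- mu -> zeta
  P2: theta <- delta <- mu -> lam <- zeta
  P3: theta <- delta -> eps -> lam <- mu -> zeta
  P4: theta <- delta -> eps -> lam <- zeta
  P5: theta <- delta -> lam <- mu -> zeta
  P6: theta <- delta -> lam <- zeta
That exhausts the simple backdoor paths. Count: 6.

6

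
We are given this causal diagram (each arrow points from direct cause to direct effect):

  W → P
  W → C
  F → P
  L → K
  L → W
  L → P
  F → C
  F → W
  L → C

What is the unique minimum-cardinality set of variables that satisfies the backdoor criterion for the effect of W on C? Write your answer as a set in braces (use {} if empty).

{F, L}

Variables eligible for adjustment (non-descendants of W, excluding W and C): {F, K, L}.
Backdoor paths from W to C:
  P1: W <- L -> P <- F -> C
  P2: W <- L -> C
  P3: W <- F -> P <- L -> C
  P4: W <- F -> C
The empty set is not sufficient: P2 (W <- L -> C) has no collider blocking it and no conditioned non-collider, so it is open.
Try {F, L}:
  P1: blocked at fork node L ∈ conditioning set.
  P2: blocked at fork node L ∈ conditioning set.
  P3: blocked at fork node F ∈ conditioning set.
  P4: blocked at fork node F ∈ conditioning set.
{F, L} contains no descendant of W and blocks every backdoor path.
Every element of {F, L} is needed (dropping F leaves P4 open; dropping L leaves P2 open), so no proper subset is valid.
Among all size-2 subsets of the eligible variables, only {F, L} blocks every backdoor path, so it is the unique smallest valid adjustment set.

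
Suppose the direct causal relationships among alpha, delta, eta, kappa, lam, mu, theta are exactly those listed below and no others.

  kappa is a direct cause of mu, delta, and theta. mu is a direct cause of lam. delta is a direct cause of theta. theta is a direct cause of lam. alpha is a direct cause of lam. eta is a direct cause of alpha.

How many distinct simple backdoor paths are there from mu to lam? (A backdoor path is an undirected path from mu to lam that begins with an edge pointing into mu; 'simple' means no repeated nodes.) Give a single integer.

2

A backdoor path from mu to lam is any simple undirected path whose first edge points into mu (i.e. leaves mu via a parent).
Parents of mu: {kappa}.
Enumerating:
  P1: mu <- kappa -> delta -> theta -> lam
  P2: mu <- kappa -> theta -> lam
That exhausts the simple backdoor paths. Count: 2.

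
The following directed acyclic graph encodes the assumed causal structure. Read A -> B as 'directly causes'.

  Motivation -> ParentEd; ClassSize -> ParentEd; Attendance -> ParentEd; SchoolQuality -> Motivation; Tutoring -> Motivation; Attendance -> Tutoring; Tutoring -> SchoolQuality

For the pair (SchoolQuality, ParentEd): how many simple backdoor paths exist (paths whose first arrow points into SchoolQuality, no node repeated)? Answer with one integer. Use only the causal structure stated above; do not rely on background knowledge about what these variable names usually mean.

2

A backdoor path from SchoolQuality to ParentEd is any simple undirected path whose first edge points into SchoolQuality (i.e. leaves SchoolQuality via a parent).
Parents of SchoolQuality: {Tutoring}.
Enumerating:
  P1: SchoolQuality <- Tutoring <- Attendance -> ParentEd
  P2: SchoolQuality <- Tutoring -> Motivation -> ParentEd
That exhausts the simple backdoor paths. Count: 2.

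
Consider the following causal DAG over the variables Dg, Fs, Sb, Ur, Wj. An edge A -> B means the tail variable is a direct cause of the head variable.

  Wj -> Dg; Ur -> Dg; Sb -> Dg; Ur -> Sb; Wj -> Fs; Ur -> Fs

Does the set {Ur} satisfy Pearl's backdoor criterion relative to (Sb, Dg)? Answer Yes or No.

Yes

Backdoor paths from Sb to Dg (paths whose first edge points into Sb):
  P1: Sb <- Ur -> Dg
  P2: Sb <- Ur -> Fs <- Wj -> Dg
Condition 1 (no descendant of Sb in the set): holds — descendants of Sb are {Dg}; none are in {Ur}.
Condition 2 (every backdoor path blocked by {Ur}):
  P1: blocked at fork node Ur ∈ conditioning set.
  P2: blocked at fork node Ur ∈ conditioning set.
{Ur} satisfies the backdoor criterion.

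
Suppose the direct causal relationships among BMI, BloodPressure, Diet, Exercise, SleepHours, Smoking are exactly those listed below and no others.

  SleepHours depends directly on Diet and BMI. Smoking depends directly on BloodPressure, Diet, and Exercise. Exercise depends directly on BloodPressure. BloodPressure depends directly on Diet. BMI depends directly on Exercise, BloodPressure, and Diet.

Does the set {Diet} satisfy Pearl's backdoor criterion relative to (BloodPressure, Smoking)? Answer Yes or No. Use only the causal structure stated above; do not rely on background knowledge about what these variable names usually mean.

Yes

Backdoor paths from BloodPressure to Smoking (paths whose first edge points into BloodPressure):
  P1: BloodPressure <- Diet -> Smoking
  P2: BloodPressure <- Diet -> BMI <- Exercise -> Smoking
  P3: BloodPressure <- Diet -> SleepHours <- BMI <- Exercise -> Smoking
Condition 1 (no descendant of BloodPressure in the set): holds — descendants of BloodPressure are {BMI, Exercise, SleepHours, Smoking}; none are in {Diet}.
Condition 2 (every backdoor path blocked by {Diet}):
  P1: blocked at fork node Diet ∈ conditioning set.
  P2: blocked at fork node Diet ∈ conditioning set.
  P3: blocked at fork node Diet ∈ conditioning set.
{Diet} satisfies the backdoor criterion.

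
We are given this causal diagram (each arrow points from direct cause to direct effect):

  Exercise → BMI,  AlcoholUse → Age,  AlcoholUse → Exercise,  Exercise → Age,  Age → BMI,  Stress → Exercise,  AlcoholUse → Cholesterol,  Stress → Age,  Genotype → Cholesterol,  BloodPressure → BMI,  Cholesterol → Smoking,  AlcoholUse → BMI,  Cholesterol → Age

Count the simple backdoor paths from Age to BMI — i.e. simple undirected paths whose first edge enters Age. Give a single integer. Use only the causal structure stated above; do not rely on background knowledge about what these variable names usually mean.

8

A backdoor path from Age to BMI is any simple undirected path whose first edge points into Age (i.e. leaves Age via a parent).
Parents of Age: {AlcoholUse, Cholesterol, Exercise, Stress}.
Enumerating:
  P1: Age <- Stress -> Exercise <- AlcoholUse -> BMI
  P2: Age <- Stress -> Exercise -> BMI
  P3: Age <- AlcoholUse -> Exercise -> BMI
  P4: Age <- AlcoholUse -> BMI
  P5: Age <- Exercise <- AlcoholUse -> BMI
  P6: Age <- Exercise -> BMI
  P7: Age <- Cholesterol <- AlcoholUse -> Exercise -> BMI
  P8: Age <- Cholesterol <- AlcoholUse -> BMI
That exhausts the simple backdoor paths. Count: 8.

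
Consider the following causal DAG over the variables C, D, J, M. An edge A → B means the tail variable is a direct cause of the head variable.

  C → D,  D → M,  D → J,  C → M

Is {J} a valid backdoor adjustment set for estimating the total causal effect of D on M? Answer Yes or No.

No

Backdoor paths from D to M (paths whose first edge points into D):
  P1: D <- C -> M
Condition 1 (no descendant of D in the set): FAILS — J is a descendant of D.
Condition 2 (every backdoor path blocked by {J}):
  P1: open — no interior node is in the conditioning set.
{J} does not satisfy the backdoor criterion.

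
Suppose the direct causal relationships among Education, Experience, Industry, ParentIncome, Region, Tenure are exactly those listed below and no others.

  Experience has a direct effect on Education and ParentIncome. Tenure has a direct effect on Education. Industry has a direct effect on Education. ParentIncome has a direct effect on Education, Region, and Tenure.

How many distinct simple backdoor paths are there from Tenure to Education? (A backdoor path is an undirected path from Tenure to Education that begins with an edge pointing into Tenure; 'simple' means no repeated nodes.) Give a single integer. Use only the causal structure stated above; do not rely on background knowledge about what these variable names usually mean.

2

A backdoor path from Tenure to Education is any simple undirected path whose first edge points into Tenure (i.e. leaves Tenure via a parent).
Parents of Tenure: {ParentIncome}.
Enumerating:
  P1: Tenure <- ParentIncome <- Experience -> Education
  P2: Tenure <- ParentIncome -> Education
That exhausts the simple backdoor paths. Count: 2.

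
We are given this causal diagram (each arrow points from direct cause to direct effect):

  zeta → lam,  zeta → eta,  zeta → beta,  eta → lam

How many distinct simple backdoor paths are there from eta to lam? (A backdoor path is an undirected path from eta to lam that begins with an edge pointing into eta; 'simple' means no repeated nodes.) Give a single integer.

1

A backdoor path from eta to lam is any simple undirected path whose first edge points into eta (i.e. leaves eta via a parent).
Parents of eta: {zeta}.
Enumerating:
  P1: eta <- zeta -> lam
That exhausts the simple backdoor paths. Count: 1.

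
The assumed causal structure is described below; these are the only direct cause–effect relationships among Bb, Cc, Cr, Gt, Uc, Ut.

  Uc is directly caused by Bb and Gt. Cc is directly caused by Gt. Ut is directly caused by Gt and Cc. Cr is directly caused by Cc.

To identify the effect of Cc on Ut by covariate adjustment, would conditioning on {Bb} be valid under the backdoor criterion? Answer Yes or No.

Backdoor paths from Cc to Ut (paths whose first edge points into Cc):
  P1: Cc <- Gt -> Ut
Condition 1 (no descendant of Cc in the set): holds — descendants of Cc are {Cr, Ut}; none are in {Bb}.
Condition 2 (every backdoor path blocked by {Bb}):
  P1: open — no interior node is in the conditioning set.
{Bb} does not satisfy the backdoor criterion.

No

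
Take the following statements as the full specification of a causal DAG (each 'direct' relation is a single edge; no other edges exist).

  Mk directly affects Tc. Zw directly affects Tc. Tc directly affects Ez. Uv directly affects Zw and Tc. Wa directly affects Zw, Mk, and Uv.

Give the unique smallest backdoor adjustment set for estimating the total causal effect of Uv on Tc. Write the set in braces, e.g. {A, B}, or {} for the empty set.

Variables eligible for adjustment (non-descendants of Uv, excluding Uv and Tc): {Mk, Wa}.
Backdoor paths from Uv to Tc:
  P1: Uv <- Wa -> Mk -> Tc
  P2: Uv <- Wa -> Zw -> Tc
The empty set is not sufficient: P1 (Uv <- Wa -> Mk -> Tc) has no collider blocking it and no conditioned non-collider, so it is open.
Try {Wa}:
  P1: blocked at fork node Wa ∈ conditioning set.
  P2: blocked at fork node Wa ∈ conditioning set.
{Wa} contains no descendant of Uv and blocks every backdoor path.
No other singleton works — e.g. {Mk} leaves P2 open — so {Wa} is the unique smallest valid adjustment set.

{Wa}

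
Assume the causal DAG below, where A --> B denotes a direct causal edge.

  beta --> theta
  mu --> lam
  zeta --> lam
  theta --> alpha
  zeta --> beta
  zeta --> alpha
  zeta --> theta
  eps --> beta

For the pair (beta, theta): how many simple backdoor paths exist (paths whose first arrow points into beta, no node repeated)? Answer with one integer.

A backdoor path from beta to theta is any simple undirected path whose first edge points into beta (i.e. leaves beta via a parent).
Parents of beta: {eps, zeta}.
Enumerating:
  P1: beta <- zeta -> theta
  P2: beta <- zeta -> alpha <- theta
That exhausts the simple backdoor paths. Count: 2.

2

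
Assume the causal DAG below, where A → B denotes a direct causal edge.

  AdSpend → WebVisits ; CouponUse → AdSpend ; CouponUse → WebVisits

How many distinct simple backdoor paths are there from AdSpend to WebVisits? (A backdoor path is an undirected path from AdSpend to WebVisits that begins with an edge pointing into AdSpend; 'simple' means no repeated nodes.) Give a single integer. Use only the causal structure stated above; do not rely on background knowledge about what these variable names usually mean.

1

A backdoor path from AdSpend to WebVisits is any simple undirected path whose first edge points into AdSpend (i.e. leaves AdSpend via a parent).
Parents of AdSpend: {CouponUse}.
Enumerating:
  P1: AdSpend <- CouponUse -> WebVisits
That exhausts the simple backdoor paths. Count: 1.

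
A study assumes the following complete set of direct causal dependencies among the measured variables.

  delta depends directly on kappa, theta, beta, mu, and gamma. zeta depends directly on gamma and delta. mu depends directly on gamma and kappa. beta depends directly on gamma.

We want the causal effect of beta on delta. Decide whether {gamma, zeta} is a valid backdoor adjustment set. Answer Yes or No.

Backdoor paths from beta to delta (paths whose first edge points into beta):
  P1: beta <- gamma -> mu <- kappa -> delta
  P2: beta <- gamma -> mu -> delta
  P3: beta <- gamma -> delta
  P4: beta <- gamma -> zeta <- delta
Condition 1 (no descendant of beta in the set): FAILS — zeta is a descendant of beta.
Condition 2 (every backdoor path blocked by {gamma, zeta}):
  P1: blocked at fork node gamma ∈ conditioning set.
  P2: blocked at fork node gamma ∈ conditioning set.
  P3: blocked at fork node gamma ∈ conditioning set.
  P4: blocked at fork node gamma ∈ conditioning set.
{gamma, zeta} does not satisfy the backdoor criterion.

No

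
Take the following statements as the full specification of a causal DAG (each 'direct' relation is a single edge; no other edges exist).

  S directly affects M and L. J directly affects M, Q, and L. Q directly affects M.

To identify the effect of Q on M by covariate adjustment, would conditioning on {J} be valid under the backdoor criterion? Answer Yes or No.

Yes

Backdoor paths from Q to M (paths whose first edge points into Q):
  P1: Q <- J -> L <- S -> M
  P2: Q <- J -> M
Condition 1 (no descendant of Q in the set): holds — descendants of Q are {M}; none are in {J}.
Condition 2 (every backdoor path blocked by {J}):
  P1: blocked at fork node J ∈ conditioning set.
  P2: blocked at fork node J ∈ conditioning set.
{J} satisfies the backdoor criterion.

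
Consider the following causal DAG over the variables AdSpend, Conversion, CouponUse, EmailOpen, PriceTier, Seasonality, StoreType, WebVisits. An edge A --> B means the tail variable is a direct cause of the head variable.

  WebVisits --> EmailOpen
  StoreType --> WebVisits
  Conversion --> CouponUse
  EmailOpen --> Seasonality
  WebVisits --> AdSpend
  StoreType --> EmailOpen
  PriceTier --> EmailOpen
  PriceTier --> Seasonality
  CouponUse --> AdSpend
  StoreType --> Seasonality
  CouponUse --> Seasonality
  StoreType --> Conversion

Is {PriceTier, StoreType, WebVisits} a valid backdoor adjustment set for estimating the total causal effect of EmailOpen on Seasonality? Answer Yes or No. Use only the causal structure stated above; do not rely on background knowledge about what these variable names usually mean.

Yes

Backdoor paths from EmailOpen to Seasonality (paths whose first edge points into EmailOpen):
  P1: EmailOpen <- StoreType -> WebVisits -> AdSpend <- CouponUse -> Seasonality
  P2: EmailOpen <- StoreType -> Conversion -> CouponUse -> Seasonality
  P3: EmailOpen <- StoreType -> Seasonality
  P4: EmailOpen <- PriceTier -> Seasonality
  P5: EmailOpen <- WebVisits <- StoreType -> Conversion -> CouponUse -> Seasonality
  P6: EmailOpen <- WebVisits <- StoreType -> Seasonality
  P7: EmailOpen <- WebVisits -> AdSpend <- CouponUse <- Conversion <- StoreType -> Seasonality
  P8: EmailOpen <- WebVisits -> AdSpend <- CouponUse -> Seasonality
Condition 1 (no descendant of EmailOpen in the set): holds — descendants of EmailOpen are {Seasonality}; none are in {PriceTier, StoreType, WebVisits}.
Condition 2 (every backdoor path blocked by {PriceTier, StoreType, WebVisits}):
  P1: blocked at fork node StoreType ∈ conditioning set.
  P2: blocked at fork node StoreType ∈ conditioning set.
  P3: blocked at fork node StoreType ∈ conditioning set.
  P4: blocked at fork node PriceTier ∈ conditioning set.
  P5: blocked at chain node WebVisits ∈ conditioning set.
  P6: blocked at chain node WebVisits ∈ conditioning set.
  P7: blocked at fork node WebVisits ∈ conditioning set.
  P8: blocked at fork node WebVisits ∈ conditioning set.
{PriceTier, StoreType, WebVisits} satisfies the backdoor criterion.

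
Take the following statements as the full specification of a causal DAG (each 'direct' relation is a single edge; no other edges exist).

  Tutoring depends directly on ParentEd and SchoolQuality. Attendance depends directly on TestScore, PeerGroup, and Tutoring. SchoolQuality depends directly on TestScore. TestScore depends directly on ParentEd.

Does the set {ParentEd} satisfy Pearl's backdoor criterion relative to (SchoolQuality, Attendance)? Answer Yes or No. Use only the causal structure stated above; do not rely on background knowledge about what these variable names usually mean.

No

Backdoor paths from SchoolQuality to Attendance (paths whose first edge points into SchoolQuality):
  P1: SchoolQuality <- TestScore <- ParentEd -> Tutoring -> Attendance
  P2: SchoolQuality <- TestScore -> Attendance
Condition 1 (no descendant of SchoolQuality in the set): holds — descendants of SchoolQuality are {Attendance, Tutoring}; none are in {ParentEd}.
Condition 2 (every backdoor path blocked by {ParentEd}):
  P1: blocked at fork node ParentEd ∈ conditioning set.
  P2: open — no interior node is in the conditioning set.
{ParentEd} does not satisfy the backdoor criterion.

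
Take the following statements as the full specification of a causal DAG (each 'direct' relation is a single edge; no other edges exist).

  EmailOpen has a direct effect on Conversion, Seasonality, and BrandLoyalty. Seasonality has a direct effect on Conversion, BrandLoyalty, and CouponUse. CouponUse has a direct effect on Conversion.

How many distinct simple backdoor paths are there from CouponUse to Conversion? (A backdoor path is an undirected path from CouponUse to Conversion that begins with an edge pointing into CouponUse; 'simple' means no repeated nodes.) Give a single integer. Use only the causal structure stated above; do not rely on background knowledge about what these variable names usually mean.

A backdoor path from CouponUse to Conversion is any simple undirected path whose first edge points into CouponUse (i.e. leaves CouponUse via a parent).
Parents of CouponUse: {Seasonality}.
Enumerating:
  P1: CouponUse <- Seasonality <- EmailOpen -> Conversion
  P2: CouponUse <- Seasonality -> BrandLoyalty <- EmailOpen -> Conversion
  P3: CouponUse <- Seasonality -> Conversion
That exhausts the simple backdoor paths. Count: 3.

3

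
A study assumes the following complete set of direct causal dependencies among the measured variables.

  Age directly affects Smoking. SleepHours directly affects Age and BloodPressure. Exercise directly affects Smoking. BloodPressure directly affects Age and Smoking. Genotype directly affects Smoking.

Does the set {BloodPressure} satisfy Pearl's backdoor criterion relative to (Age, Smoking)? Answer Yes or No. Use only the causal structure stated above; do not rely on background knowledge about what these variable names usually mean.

Backdoor paths from Age to Smoking (paths whose first edge points into Age):
  P1: Age <- SleepHours -> BloodPressure -> Smoking
  P2: Age <- BloodPressure -> Smoking
Condition 1 (no descendant of Age in the set): holds — descendants of Age are {Smoking}; none are in {BloodPressure}.
Condition 2 (every backdoor path blocked by {BloodPressure}):
  P1: blocked at chain node BloodPressure ∈ conditioning set.
  P2: blocked at fork node BloodPressure ∈ conditioning set.
{BloodPressure} satisfies the backdoor criterion.

Yes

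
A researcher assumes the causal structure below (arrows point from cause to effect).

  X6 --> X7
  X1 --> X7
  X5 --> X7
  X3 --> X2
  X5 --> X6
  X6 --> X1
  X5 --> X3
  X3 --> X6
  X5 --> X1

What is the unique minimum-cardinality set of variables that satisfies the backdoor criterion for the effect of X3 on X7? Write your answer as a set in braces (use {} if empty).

Variables eligible for adjustment (non-descendants of X3, excluding X3 and X7): {X5}.
Backdoor paths from X3 to X7:
  P1: X3 <- X5 -> X6 -> X1 -> X7
  P2: X3 <- X5 -> X6 -> X7
  P3: X3 <- X5 -> X1 <- X6 -> X7
  P4: X3 <- X5 -> X1 -> X7
  P5: X3 <- X5 -> X7
The empty set is not sufficient: P1 (X3 <- X5 -> X6 -> X1 -> X7) has no collider blocking it and no conditioned non-collider, so it is open.
Try {X5}:
  P1: blocked at fork node X5 ∈ conditioning set.
  P2: blocked at fork node X5 ∈ conditioning set.
  P3: blocked at fork node X5 ∈ conditioning set.
  P4: blocked at fork node X5 ∈ conditioning set.
  P5: blocked at fork node X5 ∈ conditioning set.
{X5} contains no descendant of X3 and blocks every backdoor path.
{X5} is the unique smallest valid adjustment set.

{X5}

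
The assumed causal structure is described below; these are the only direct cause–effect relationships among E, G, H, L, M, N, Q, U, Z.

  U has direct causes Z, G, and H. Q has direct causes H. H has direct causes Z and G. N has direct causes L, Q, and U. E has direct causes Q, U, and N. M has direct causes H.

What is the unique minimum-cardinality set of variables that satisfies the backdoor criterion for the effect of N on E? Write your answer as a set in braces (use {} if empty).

Variables eligible for adjustment (non-descendants of N, excluding N and E): {G, H, L, M, Q, U, Z}.
Backdoor paths from N to E:
  P1: N <- U <- G -> H -> Q -> E
  P2: N <- U <- Z -> H -> Q -> E
  P3: N <- U <- H -> Q -> E
  P4: N <- U -> E
  P5: N <- Q <- H <- G -> U -> E
  P6: N <- Q <- H <- Z -> U -> E
  P7: N <- Q <- H -> U -> E
  P8: N <- Q -> E
The empty set is not sufficient: P1 (N <- U <- G -> H -> Q -> E) has no collider blocking it and no conditioned non-collider, so it is open.
Try {Q, U}:
  P1: blocked at chain node U ∈ conditioning set.
  P2: blocked at chain node U ∈ conditioning set.
  P3: blocked at chain node U ∈ conditioning set.
  P4: blocked at fork node U ∈ conditioning set.
  P5: blocked at chain node Q ∈ conditioning set.
  P6: blocked at chain node Q ∈ conditioning set.
  P7: blocked at chain node Q ∈ conditioning set.
  P8: blocked at fork node Q ∈ conditioning set.
{Q, U} contains no descendant of N and blocks every backdoor path.
Every element of {Q, U} is needed (dropping Q leaves P8 open; dropping U leaves P4 open), so no proper subset is valid.
Among all size-2 subsets of the eligible variables, only {Q, U} blocks every backdoor path, so it is the unique smallest valid adjustment set.

{Q, U}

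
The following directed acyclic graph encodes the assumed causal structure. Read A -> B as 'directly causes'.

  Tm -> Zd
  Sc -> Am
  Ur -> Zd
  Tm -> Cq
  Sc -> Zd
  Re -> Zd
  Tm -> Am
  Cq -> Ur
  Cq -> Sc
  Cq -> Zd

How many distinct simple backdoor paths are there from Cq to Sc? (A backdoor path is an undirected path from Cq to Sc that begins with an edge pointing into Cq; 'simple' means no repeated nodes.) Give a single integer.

2

A backdoor path from Cq to Sc is any simple undirected path whose first edge points into Cq (i.e. leaves Cq via a parent).
Parents of Cq: {Tm}.
Enumerating:
  P1: Cq <- Tm -> Zd <- Sc
  P2: Cq <- Tm -> Am <- Sc
That exhausts the simple backdoor paths. Count: 2.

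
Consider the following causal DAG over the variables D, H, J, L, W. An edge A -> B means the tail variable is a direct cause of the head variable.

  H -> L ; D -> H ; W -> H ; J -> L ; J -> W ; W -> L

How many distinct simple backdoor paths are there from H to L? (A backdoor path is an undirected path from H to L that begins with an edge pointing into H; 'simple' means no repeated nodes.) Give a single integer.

2

A backdoor path from H to L is any simple undirected path whose first edge points into H (i.e. leaves H via a parent).
Parents of H: {D, W}.
Enumerating:
  P1: H <- W <- J -> L
  P2: H <- W -> L
That exhausts the simple backdoor paths. Count: 2.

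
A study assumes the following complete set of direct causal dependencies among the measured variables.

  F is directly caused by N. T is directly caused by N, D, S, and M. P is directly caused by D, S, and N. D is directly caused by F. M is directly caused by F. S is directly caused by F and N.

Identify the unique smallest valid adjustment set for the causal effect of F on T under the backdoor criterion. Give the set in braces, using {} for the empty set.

Variables eligible for adjustment (non-descendants of F, excluding F and T): {N}.
Backdoor paths from F to T:
  P1: F <- N -> S -> P <- D -> T
  P2: F <- N -> S -> T
  P3: F <- N -> P <- D -> T
  P4: F <- N -> P <- S -> T
  P5: F <- N -> T
The empty set is not sufficient: P2 (F <- N -> S -> T) has no collider blocking it and no conditioned non-collider, so it is open.
Try {N}:
  P1: blocked at fork node N ∈ conditioning set.
  P2: blocked at fork node N ∈ conditioning set.
  P3: blocked at fork node N ∈ conditioning set.
  P4: blocked at fork node N ∈ conditioning set.
  P5: blocked at fork node N ∈ conditioning set.
{N} contains no descendant of F and blocks every backdoor path.
{N} is the unique smallest valid adjustment set.

{N}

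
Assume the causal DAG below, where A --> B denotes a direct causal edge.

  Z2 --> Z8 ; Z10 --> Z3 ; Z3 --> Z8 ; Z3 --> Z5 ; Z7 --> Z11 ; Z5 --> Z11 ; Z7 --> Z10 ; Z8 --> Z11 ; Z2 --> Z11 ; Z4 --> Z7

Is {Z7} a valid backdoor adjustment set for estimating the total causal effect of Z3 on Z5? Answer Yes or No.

Backdoor paths from Z3 to Z5 (paths whose first edge points into Z3):
  P1: Z3 <- Z10 <- Z7 -> Z11 <- Z5
Condition 1 (no descendant of Z3 in the set): holds — descendants of Z3 are {Z11, Z5, Z8}; none are in {Z7}.
Condition 2 (every backdoor path blocked by {Z7}):
  P1: blocked at fork node Z7 ∈ conditioning set.
{Z7} satisfies the backdoor criterion.

Yes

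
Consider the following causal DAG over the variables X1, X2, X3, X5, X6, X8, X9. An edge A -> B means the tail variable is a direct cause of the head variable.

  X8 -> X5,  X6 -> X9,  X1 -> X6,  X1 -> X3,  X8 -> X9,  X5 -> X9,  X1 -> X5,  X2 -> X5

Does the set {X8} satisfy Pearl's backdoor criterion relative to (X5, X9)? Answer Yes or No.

No

Backdoor paths from X5 to X9 (paths whose first edge points into X5):
  P1: X5 <- X1 -> X6 -> X9
  P2: X5 <- X8 -> X9
Condition 1 (no descendant of X5 in the set): holds — descendants of X5 are {X9}; none are in {X8}.
Condition 2 (every backdoor path blocked by {X8}):
  P1: open — no interior node is in the conditioning set.
  P2: blocked at fork node X8 ∈ conditioning set.
{X8} does not satisfy the backdoor criterion.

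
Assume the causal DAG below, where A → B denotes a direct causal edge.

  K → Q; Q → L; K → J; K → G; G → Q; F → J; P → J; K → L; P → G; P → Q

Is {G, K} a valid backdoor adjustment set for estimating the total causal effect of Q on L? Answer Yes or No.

Backdoor paths from Q to L (paths whose first edge points into Q):
  P1: Q <- K -> L
  P2: Q <- P -> G <- K -> L
  P3: Q <- P -> J <- K -> L
  P4: Q <- G <- K -> L
  P5: Q <- G <- P -> J <- K -> L
Condition 1 (no descendant of Q in the set): holds — descendants of Q are {L}; none are in {G, K}.
Condition 2 (every backdoor path blocked by {G, K}):
  P1: blocked at fork node K ∈ conditioning set.
  P2: blocked at fork node K ∈ conditioning set.
  P3: blocked at collider J (neither it nor any descendant is in the conditioning set).
  P4: blocked at chain node G ∈ conditioning set.
  P5: blocked at chain node G ∈ conditioning set.
{G, K} satisfies the backdoor criterion.

Yes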